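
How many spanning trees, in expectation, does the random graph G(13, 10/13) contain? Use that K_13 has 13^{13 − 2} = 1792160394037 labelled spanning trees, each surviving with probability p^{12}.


K_13 has 13^{13 − 2} = 1792160394037 labelled spanning trees.
For each such spanning tree H, let X_H = 1 if all 12 edges of H are present in G. Then P[X_H = 1] = p^{12} = (10/13)^{12} = 1000000000000/23298085122481.
By linearity: E[X] = Σ_H E[X_H] = 1792160394037 · p^{12} = 1792160394037 · 1000000000000/23298085122481 = 1000000000000/13.
Numerically: E[X] ≈ 7.6923e+10.

E[X] = 1792160394037 · (10/13)^{12} = 1000000000000/13 ≈ 7.6923e+10.


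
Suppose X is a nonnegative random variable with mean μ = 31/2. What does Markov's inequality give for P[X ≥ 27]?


μ = E[X] = 31/2, a = 27.
Markov: P[X ≥ 27] ≤ μ/a = (31/2)/27 = 31/54.
Numerically: ≈ 0.574074.
(Since a = 27 > μ = 15.500000, the bound 31/54 is < 1 and informative.)

P[X ≥ 27] ≤ 31/54 ≈ 0.574074.


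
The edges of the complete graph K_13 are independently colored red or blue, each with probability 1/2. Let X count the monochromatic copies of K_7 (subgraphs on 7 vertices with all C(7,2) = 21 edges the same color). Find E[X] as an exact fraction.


Let X = Σ_S X_S over the C(13, 7) = 1716 subsets S of size 7, where X_S = 1 if the K_7 on S is monochromatic.
For a fixed S, the K_7 on S has C(7, 2) = 21 edges. P[all 21 edges red] = (1/2)^21, and likewise for blue, so P[monochromatic] = 2·(1/2)^21 = 2^{1 − 21} = 1/1048576.
Summing: E[X] = C(13, 7) · 2^{1 − 21} = 1716 · 1/1048576 = 429/262144.
Numerically: E[X] ≈ 0.001637.

E[X] = C(13,7)·2^(1−C(7,2)) = 429/262144 ≈ 0.001637.


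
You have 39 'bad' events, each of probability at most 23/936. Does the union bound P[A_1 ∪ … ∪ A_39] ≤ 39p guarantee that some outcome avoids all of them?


Union bound: P[∪_{i=1}^{39} A_i] ≤ Σ_i P[A_i] ≤ 39·p = 39·(23/936) = 23/24.
Numerically: 23/24 ≈ 0.958333.
Is 23/24 < 1? YES.
Since P[∪ A_i] ≤ 23/24 < 1, the complement has P[∩ A_i^c] ≥ 1 − 23/24 = 1/24 > 0, so some outcome avoids every A_i.

39·p = 23/24 ≈ 0.958333; existence CERTIFIED by the union bound.


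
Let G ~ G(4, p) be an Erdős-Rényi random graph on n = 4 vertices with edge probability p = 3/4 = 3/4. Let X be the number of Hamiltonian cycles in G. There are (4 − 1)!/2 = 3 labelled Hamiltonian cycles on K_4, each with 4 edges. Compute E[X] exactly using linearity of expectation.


K_4 has (4 − 1)!/2 = 3 labelled Hamiltonian cycles.
For each such Hamiltonian cycle H, let X_H = 1 if all 4 edges of H are present in G. Then P[X_H = 1] = p^{4} = (3/4)^{4} = 81/256.
Summing the indicators: E[X] = Σ_H E[X_H] = 3 · p^{4} = 3 · 81/256 = 243/256.
Numerically: E[X] ≈ 0.94922.

E[X] = 3 · (3/4)^{4} = 243/256 ≈ 0.94922.


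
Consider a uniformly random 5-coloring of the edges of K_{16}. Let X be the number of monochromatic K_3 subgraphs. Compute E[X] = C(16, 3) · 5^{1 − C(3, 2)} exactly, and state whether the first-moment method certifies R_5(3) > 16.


E[X] = C(16, 3) · 5^{1 − 3} = 560 · 5^{−2} = 560/25.
As a reduced fraction: E[X] = 112/5 ≈ 22.4000000.
Is E[X] < 1? NO.
Since E[X] ≥ 1, the first-moment bound is inconclusive at n = 16; it does NOT by itself certify R_5(3) > 16.

E[X] = 112/5 ≈ 22.4000000; E[X] ≥ 1; first-moment method inconclusive here.


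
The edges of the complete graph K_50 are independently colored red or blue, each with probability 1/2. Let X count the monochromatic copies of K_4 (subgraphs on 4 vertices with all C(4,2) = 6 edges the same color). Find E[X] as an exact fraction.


Let X = Σ_S X_S over the C(50, 4) = 230300 subsets S of size 4, where X_S = 1 if the K_4 on S is monochromatic.
For a fixed S, the K_4 on S has C(4, 2) = 6 edges. P[all 6 edges red] = (1/2)^6, and likewise for blue, so P[monochromatic] = 2·(1/2)^6 = 2^{1 − 6} = 1/32.
Summing: E[X] = C(50, 4) · 2^{1 − 6} = 230300 · 1/32 = 57575/8.
Numerically: E[X] ≈ 7196.875.

E[X] = C(50,4)·2^(1−C(4,2)) = 57575/8 ≈ 7196.875.


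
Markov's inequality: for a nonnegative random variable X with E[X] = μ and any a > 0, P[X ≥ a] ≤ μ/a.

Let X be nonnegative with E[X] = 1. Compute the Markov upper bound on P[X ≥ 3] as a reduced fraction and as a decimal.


μ = E[X] = 1, a = 3.
Markov: P[X ≥ 3] ≤ μ/a = (1)/3 = 1/3.
Numerically: ≈ 0.333333.
(Since a = 3 > μ = 1.000000, the bound 1/3 is < 1 and informative.)

P[X ≥ 3] ≤ 1/3 ≈ 0.333333.


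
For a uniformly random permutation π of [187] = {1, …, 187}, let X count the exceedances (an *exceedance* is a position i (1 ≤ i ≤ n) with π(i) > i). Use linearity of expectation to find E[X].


Write X = Σ_{i=1}^{187} X_i, where X_i = 1_{π(i) > i}.
For each fixed i, π(i) is uniform over {1, …, 187} (marginal of a uniform permutation), so P[π(i) > i] = (n − i)/n. Summing: Σ_{i=1}^{187} (n − i)/n = (0 + 1 + … + 186)/187 = 187(187 − 1)/(2·187) = (187 − 1)/2.
Hence E[X] = Σ_{i=1}^{187} (187 − i)/187 = 93 ≈ 93.00000.

E[X] = 93 = 93.00000.


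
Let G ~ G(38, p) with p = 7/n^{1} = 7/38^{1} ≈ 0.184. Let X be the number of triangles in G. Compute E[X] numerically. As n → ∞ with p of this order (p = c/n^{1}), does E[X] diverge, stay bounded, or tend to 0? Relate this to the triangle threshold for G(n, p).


Number of potential triangles: C(38, 3) = 8436.
Each occurs with probability p³ ≈ (0.184)³ ≈ 6.25091e-03.
By linearity: E[X] = C(38, 3)·p³ ≈ 8436 · 6.25091e-03 ≈ 52.733.
Here α = 1, so p = 7/n is exactly at the triangle threshold p ~ 1/n. Asymptotically E[X] → c³/6 = 7³/6 = 343/6 ≈ 57.167, a bounded constant. In this regime the triangle count is asymptotically Poisson(c³/6).

E[X] ≈ 52.733; in regime p = Θ(1/n^{1}) E[X] stays bounded (at the triangle threshold p ~ 1/n).


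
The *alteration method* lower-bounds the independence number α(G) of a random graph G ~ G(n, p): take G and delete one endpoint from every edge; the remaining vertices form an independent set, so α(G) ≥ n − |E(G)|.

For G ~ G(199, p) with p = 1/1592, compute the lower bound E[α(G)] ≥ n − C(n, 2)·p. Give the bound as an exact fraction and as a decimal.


E[|E(G)|] = C(199, 2)·p = 19701 · (1/1592) = 99/8.
E[α(G)] ≥ n − E[|E(G)|] = 199 − 99/8 = 1493/8.
Numerically: ≈ 186.6250.
(This is only a lower bound; the true E[α(G)] may be larger.)

E[α(G)] ≥ 1493/8 ≈ 186.6250.


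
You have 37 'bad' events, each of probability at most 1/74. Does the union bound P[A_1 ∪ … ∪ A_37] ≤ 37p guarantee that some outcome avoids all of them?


Union bound: P[∪_{i=1}^{37} A_i] ≤ Σ_i P[A_i] ≤ 37·p = 37·(1/74) = 1/2.
Numerically: 1/2 ≈ 0.50000.
Is 1/2 < 1? YES.
Since P[∪ A_i] ≤ 1/2 < 1, the complement has P[∩ A_i^c] ≥ 1 − 1/2 = 1/2 > 0, so some outcome avoids every A_i.

37·p = 1/2 ≈ 0.50000; existence CERTIFIED by the union bound.


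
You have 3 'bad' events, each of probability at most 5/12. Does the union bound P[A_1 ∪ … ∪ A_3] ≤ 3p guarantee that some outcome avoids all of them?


Union bound: P[∪_{i=1}^{3} A_i] ≤ Σ_i P[A_i] ≤ 3·p = 3·(5/12) = 5/4.
Numerically: 5/4 ≈ 1.2500000.
Is 5/4 < 1? NO.
Since the bound 5/4 is ≥ 1, the union bound is uninformative here; it does NOT by itself certify existence.

3·p = 5/4 ≈ 1.2500000; existence NOT certified by the union bound.


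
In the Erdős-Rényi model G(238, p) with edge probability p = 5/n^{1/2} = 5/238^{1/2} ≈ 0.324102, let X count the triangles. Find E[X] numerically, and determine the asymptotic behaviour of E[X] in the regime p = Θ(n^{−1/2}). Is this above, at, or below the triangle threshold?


Number of potential triangles: C(238, 3) = 2218636.
Each occurs with probability p³ ≈ (0.324102)³ ≈ 3.40443132e-02.
By linearity: E[X] = C(238, 3)·p³ ≈ 2218636 · 3.40443132e-02 ≈ 75531.938887.
Since α = 1/2 < 1, p = c/n^{1/2} ≫ 1/n is above the triangle threshold p ~ 1/n. Asymptotically E[X] ~ (c³/6)·n^{3(1−α)} = (5³/6)·n^{1.5} → ∞; triangles are abundant w.h.p.

E[X] ≈ 75531.938887; in regime p = Θ(1/n^{1/2}) E[X] diverges (above the triangle threshold p ~ 1/n).


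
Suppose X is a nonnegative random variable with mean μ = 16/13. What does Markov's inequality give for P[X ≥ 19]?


μ = E[X] = 16/13, a = 19.
Markov: P[X ≥ 19] ≤ μ/a = (16/13)/19 = 16/247.
Numerically: ≈ 0.0648.
(Since a = 19 > μ = 1.2308, the bound 16/247 is < 1 and informative.)

P[X ≥ 19] ≤ 16/247 ≈ 0.0648.


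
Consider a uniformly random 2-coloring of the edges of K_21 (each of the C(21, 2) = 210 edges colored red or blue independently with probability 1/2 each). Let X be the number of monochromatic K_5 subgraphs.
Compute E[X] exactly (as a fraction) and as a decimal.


Let X = Σ_S X_S over the C(21, 5) = 20349 subsets S of size 5, where X_S = 1 if the K_5 on S is monochromatic.
For a fixed S, the K_5 on S has C(5, 2) = 10 edges. P[all 10 edges red] = (1/2)^10, and likewise for blue, so P[monochromatic] = 2·(1/2)^10 = 2^{1 − 10} = 1/512.
By linearity of expectation: E[X] = C(21, 5) · 2^{1 − 10} = 20349 · 1/512 = 20349/512.
Numerically: E[X] ≈ 39.744141.

E[X] = C(21,5)·2^(1−C(5,2)) = 20349/512 ≈ 39.744141.


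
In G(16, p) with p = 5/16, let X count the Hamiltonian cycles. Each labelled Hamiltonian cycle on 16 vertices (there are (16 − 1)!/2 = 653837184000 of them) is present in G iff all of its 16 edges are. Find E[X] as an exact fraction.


K_16 has (16 − 1)!/2 = 653837184000 labelled Hamiltonian cycles.
For each such Hamiltonian cycle H, let X_H = 1 if all 16 edges of H are present in G. Then P[X_H = 1] = p^{16} = (5/16)^{16} = 152587890625/18446744073709551616.
By linearity of expectation: E[X] = Σ_H E[X_H] = 653837184000 · p^{16} = 653837184000 · 152587890625/18446744073709551616 = 97429332733154296875/18014398509481984.
Numerically: E[X] ≈ 5408.

E[X] = 653837184000 · (5/16)^{16} = 97429332733154296875/18014398509481984 ≈ 5408.


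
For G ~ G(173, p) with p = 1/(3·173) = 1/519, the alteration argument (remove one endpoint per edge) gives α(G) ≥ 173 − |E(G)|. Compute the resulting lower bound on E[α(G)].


E[|E(G)|] = C(173, 2)·p = 14878 · (1/519) = 86/3.
E[α(G)] ≥ n − E[|E(G)|] = 173 − 86/3 = 433/3.
Numerically: ≈ 144.33333.
(This is only a lower bound; the true E[α(G)] may be larger.)

E[α(G)] ≥ 433/3 ≈ 144.33333.


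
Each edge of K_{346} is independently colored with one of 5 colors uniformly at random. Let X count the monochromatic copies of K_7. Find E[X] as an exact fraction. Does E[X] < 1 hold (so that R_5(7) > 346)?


E[X] = C(346, 7) · 5^{1 − 21} = 110809404801480 · 5^{−20} = 110809404801480/95367431640625.
As a reduced fraction: E[X] = 22161880960296/19073486328125 ≈ 1.1619208.
Is E[X] < 1? NO.
Since E[X] ≥ 1, the first-moment bound is inconclusive at n = 346; it does NOT by itself certify R_5(7) > 346.

E[X] = 22161880960296/19073486328125 ≈ 1.1619208; E[X] ≥ 1; first-moment method inconclusive here.


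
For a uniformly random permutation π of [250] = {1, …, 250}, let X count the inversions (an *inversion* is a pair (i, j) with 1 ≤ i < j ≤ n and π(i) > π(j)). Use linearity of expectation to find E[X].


Write X = Σ X_I over the C(250, 2) = 31125 pairs i < j, with X_I the indicator of one inversion.
There are 31125 indicators.
For each fixed pair i < j, the values π(i) and π(j) are two distinct elements of {1, …, 250} in uniformly random order; by symmetry P[π(i) > π(j)] = 1/2.
By linearity: E[X] = 31125 · (1/2) = C(250, 2) · (1/2) = 31125/2 = 31125/2 ≈ 15562.500.

E[X] = 31125/2 = 15562.500.


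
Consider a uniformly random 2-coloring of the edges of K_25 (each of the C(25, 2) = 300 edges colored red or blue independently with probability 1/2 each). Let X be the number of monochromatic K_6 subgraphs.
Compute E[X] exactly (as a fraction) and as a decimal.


Let X = Σ_S X_S over the C(25, 6) = 177100 subsets S of size 6, where X_S = 1 if the K_6 on S is monochromatic.
For a fixed S, the K_6 on S has C(6, 2) = 15 edges. P[all 15 edges red] = (1/2)^15, and likewise for blue, so P[monochromatic] = 2·(1/2)^15 = 2^{1 − 15} = 1/16384.
By linearity of expectation: E[X] = C(25, 6) · 2^{1 − 15} = 177100 · 1/16384 = 44275/4096.
Numerically: E[X] ≈ 10.80933.

E[X] = C(25,6)·2^(1−C(6,2)) = 44275/4096 ≈ 10.80933.


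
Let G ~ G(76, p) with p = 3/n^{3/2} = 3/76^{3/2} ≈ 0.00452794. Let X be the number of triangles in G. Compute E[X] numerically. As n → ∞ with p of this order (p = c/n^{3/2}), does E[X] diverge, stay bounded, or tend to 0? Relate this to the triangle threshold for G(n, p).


Number of potential triangles: C(76, 3) = 70300.
Each occurs with probability p³ ≈ (0.00452794)³ ≈ 9.28330456e-08.
By linearity: E[X] = C(76, 3)·p³ ≈ 70300 · 9.28330456e-08 ≈ 0.006526.
Since α = 3/2 > 1, p = c/n^{3/2} = o(1/n) is below the triangle threshold p ~ 1/n. Asymptotically E[X] ~ (c³/6)·n^{3(1−α)} = (3³/6)·n^{-1.5} → 0, so by Markov's inequality G has no triangles w.h.p.

E[X] ≈ 0.006526; in regime p = Θ(1/n^{3/2}) E[X] tends to 0 (below the triangle threshold p ~ 1/n).


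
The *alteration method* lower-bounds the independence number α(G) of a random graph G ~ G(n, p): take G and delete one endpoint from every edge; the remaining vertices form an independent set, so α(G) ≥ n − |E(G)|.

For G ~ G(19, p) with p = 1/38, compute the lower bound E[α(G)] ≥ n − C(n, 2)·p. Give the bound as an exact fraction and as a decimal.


E[|E(G)|] = C(19, 2)·p = 171 · (1/38) = 9/2.
E[α(G)] ≥ n − E[|E(G)|] = 19 − 9/2 = 29/2.
Numerically: ≈ 14.50000.
(This is only a lower bound; the true E[α(G)] may be larger.)

E[α(G)] ≥ 29/2 ≈ 14.50000.


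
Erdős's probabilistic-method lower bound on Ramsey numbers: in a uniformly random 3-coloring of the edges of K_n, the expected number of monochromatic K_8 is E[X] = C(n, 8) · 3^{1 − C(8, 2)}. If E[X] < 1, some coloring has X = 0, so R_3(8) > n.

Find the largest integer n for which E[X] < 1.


We need C(n, 8) · 3^{1 − 28} < 1, i.e. C(n, 8) < 3^{28 − 1} = 7625597484987.
Check values of n near the boundary:
  n = 153: C(153, 8) = 6183023199255; 6183023199255 < 7625597484987? YES
  n = 154: C(154, 8) = 6521818990995; 6521818990995 < 7625597484987? YES
  n = 155: C(155, 8) = 6876747915675; 6876747915675 < 7625597484987? YES
  n = 156: C(156, 8) = 7248464019225; 7248464019225 < 7625597484987? YES
  n = 157: C(157, 8) = 7637643295425; 7637643295425 < 7625597484987? NO
  n = 158: C(158, 8) = 8044984271181; 8044984271181 < 7625597484987? NO
The largest n with C(n, 8) < 7625597484987 is n = 156 (where E[X] = 805384891025/847288609443 ≈ 0.950544). Hence R_3(8) > 156, i.e. R_3(8) ≥ 157.

Largest n = 156; hence R_3(8) > 156.


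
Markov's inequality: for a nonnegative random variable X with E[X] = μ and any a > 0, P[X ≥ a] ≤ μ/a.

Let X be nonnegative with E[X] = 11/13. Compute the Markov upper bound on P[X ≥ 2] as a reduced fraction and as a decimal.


μ = E[X] = 11/13, a = 2.
Markov: P[X ≥ 2] ≤ μ/a = (11/13)/2 = 11/26.
Numerically: ≈ 0.423.
(Since a = 2 > μ = 0.846, the bound 11/26 is < 1 and informative.)

P[X ≥ 2] ≤ 11/26 ≈ 0.423.


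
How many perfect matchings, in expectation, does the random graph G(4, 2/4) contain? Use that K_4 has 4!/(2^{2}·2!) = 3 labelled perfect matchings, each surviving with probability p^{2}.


K_4 has 4!/(2^{2}·2!) = 3 labelled perfect matchings.
For each such perfect matching H, let X_H = 1 if all 2 edges of H are present in G. Then P[X_H = 1] = p^{2} = (1/2)^{2} = 1/4.
By linearity of expectation: E[X] = Σ_H E[X_H] = 3 · p^{2} = 3 · 1/4 = 3/4.
Numerically: E[X] ≈ 0.75.

E[X] = 3 · (1/2)^{2} = 3/4 ≈ 0.75.


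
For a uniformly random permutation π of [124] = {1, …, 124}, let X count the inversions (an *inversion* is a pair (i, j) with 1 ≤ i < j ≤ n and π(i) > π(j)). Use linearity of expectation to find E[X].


Write X = Σ X_I over the C(124, 2) = 7626 pairs i < j, with X_I the indicator of one inversion.
There are 7626 indicators.
For each fixed pair i < j, the values π(i) and π(j) are two distinct elements of {1, …, 124} in uniformly random order; by symmetry P[π(i) > π(j)] = 1/2.
By linearity: E[X] = 7626 · (1/2) = C(124, 2) · (1/2) = 7626/2 = 3813 ≈ 3813.000.

E[X] = 3813 = 3813.000.


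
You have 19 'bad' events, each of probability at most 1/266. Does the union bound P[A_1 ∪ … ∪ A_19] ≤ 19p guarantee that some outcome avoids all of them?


Union bound: P[∪_{i=1}^{19} A_i] ≤ Σ_i P[A_i] ≤ 19·p = 19·(1/266) = 1/14.
Numerically: 1/14 ≈ 0.0714.
Is 1/14 < 1? YES.
Since P[∪ A_i] ≤ 1/14 < 1, the complement has P[∩ A_i^c] ≥ 1 − 1/14 = 13/14 > 0, so some outcome avoids every A_i.

19·p = 1/14 ≈ 0.0714; existence CERTIFIED by the union bound.


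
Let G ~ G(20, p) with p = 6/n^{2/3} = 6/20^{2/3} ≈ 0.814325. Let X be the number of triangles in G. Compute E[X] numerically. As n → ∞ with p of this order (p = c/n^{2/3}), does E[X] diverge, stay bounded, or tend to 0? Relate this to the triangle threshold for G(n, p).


Number of potential triangles: C(20, 3) = 1140.
Each occurs with probability p³ ≈ (0.814325)³ ≈ 5.40000000e-01.
By linearity: E[X] = C(20, 3)·p³ ≈ 1140 · 5.40000000e-01 ≈ 615.600000.
Since α = 2/3 < 1, p = c/n^{2/3} ≫ 1/n is above the triangle threshold p ~ 1/n. Asymptotically E[X] ~ (c³/6)·n^{3(1−α)} = (6³/6)·n^{1} → ∞; triangles are abundant w.h.p.

E[X] ≈ 615.600000; in regime p = Θ(1/n^{2/3}) E[X] diverges (above the triangle threshold p ~ 1/n).


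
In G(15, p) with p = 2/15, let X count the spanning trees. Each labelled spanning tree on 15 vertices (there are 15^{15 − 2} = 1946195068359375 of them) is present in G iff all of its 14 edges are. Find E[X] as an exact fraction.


K_15 has 15^{15 − 2} = 1946195068359375 labelled spanning trees.
For each such spanning tree H, let X_H = 1 if all 14 edges of H are present in G. Then P[X_H = 1] = p^{14} = (2/15)^{14} = 16384/29192926025390625.
Summing the indicators: E[X] = Σ_H E[X_H] = 1946195068359375 · p^{14} = 1946195068359375 · 16384/29192926025390625 = 16384/15.
Numerically: E[X] ≈ 1092.

E[X] = 1946195068359375 · (2/15)^{14} = 16384/15 ≈ 1092.


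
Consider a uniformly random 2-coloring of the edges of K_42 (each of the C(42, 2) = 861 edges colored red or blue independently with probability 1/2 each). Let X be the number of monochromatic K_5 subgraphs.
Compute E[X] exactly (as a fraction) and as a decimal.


Let X = Σ_S X_S over the C(42, 5) = 850668 subsets S of size 5, where X_S = 1 if the K_5 on S is monochromatic.
For a fixed S, the K_5 on S has C(5, 2) = 10 edges. P[all 10 edges red] = (1/2)^10, and likewise for blue, so P[monochromatic] = 2·(1/2)^10 = 2^{1 − 10} = 1/512.
By linearity: E[X] = C(42, 5) · 2^{1 − 10} = 850668 · 1/512 = 212667/128.
Numerically: E[X] ≈ 1661.461.

E[X] = C(42,5)·2^(1−C(5,2)) = 212667/128 ≈ 1661.461.


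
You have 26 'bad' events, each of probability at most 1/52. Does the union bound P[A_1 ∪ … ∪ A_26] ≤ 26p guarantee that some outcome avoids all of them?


Union bound: P[∪_{i=1}^{26} A_i] ≤ Σ_i P[A_i] ≤ 26·p = 26·(1/52) = 1/2.
Numerically: 1/2 ≈ 0.5000.
Is 1/2 < 1? YES.
Since P[∪ A_i] ≤ 1/2 < 1, the complement has P[∩ A_i^c] ≥ 1 − 1/2 = 1/2 > 0, so some outcome avoids every A_i.

26·p = 1/2 ≈ 0.5000; existence CERTIFIED by the union bound.


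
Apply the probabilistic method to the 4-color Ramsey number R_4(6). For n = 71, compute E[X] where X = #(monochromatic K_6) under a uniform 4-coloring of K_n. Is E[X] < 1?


E[X] = C(71, 6) · 4^{1 − 15} = 143218999 · 4^{−14} = 143218999/268435456.
As a reduced fraction: E[X] = 143218999/268435456 ≈ 0.5335323.
Is E[X] < 1? YES.
Since E[X] < 1, there exists a 4-coloring of K_{71} with no monochromatic K_6; hence R_4(6) > 71.

E[X] = 143218999/268435456 ≈ 0.5335323; E[X] < 1, so R_4(6) > 71.


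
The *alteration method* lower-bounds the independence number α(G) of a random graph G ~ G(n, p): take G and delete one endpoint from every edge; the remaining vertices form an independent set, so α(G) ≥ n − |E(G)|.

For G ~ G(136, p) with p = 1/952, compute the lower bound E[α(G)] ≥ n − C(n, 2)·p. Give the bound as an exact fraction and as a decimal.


E[|E(G)|] = C(136, 2)·p = 9180 · (1/952) = 135/14.
E[α(G)] ≥ n − E[|E(G)|] = 136 − 135/14 = 1769/14.
Numerically: ≈ 126.35714.
(This is only a lower bound; the true E[α(G)] may be larger.)

E[α(G)] ≥ 1769/14 ≈ 126.35714.


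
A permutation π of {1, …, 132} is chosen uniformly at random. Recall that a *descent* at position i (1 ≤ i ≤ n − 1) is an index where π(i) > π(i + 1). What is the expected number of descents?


Write X = Σ X_I over i = 1, …, 131, with X_I the indicator of one descent.
There are 131 indicators.
For each fixed i, the pair (π(i), π(i+1)) is a uniformly random ordered pair of distinct values from {1, …, 132}; by symmetry P[π(i) > π(i+1)] = 1/2.
By linearity: E[X] = 131 · (1/2) = (132 − 1) · (1/2) = 131/2 ≈ 65.5000.

E[X] = 131/2 = 65.5000.


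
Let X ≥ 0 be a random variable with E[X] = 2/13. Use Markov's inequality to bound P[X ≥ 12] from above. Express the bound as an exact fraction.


μ = E[X] = 2/13, a = 12.
Markov: P[X ≥ 12] ≤ μ/a = (2/13)/12 = 1/78.
Numerically: ≈ 0.012821.
(Since a = 12 > μ = 0.153846, the bound 1/78 is < 1 and informative.)

P[X ≥ 12] ≤ 1/78 ≈ 0.012821.


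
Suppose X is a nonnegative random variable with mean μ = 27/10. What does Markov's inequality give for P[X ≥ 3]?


μ = E[X] = 27/10, a = 3.
Markov: P[X ≥ 3] ≤ μ/a = (27/10)/3 = 9/10.
Numerically: ≈ 0.900.
(Since a = 3 > μ = 2.700, the bound 9/10 is < 1 and informative.)

P[X ≥ 3] ≤ 9/10 ≈ 0.900.


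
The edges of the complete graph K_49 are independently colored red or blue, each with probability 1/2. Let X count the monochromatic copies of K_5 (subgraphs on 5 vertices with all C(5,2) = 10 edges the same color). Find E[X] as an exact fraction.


Let X = Σ_S X_S over the C(49, 5) = 1906884 subsets S of size 5, where X_S = 1 if the K_5 on S is monochromatic.
For a fixed S, the K_5 on S has C(5, 2) = 10 edges. P[all 10 edges red] = (1/2)^10, and likewise for blue, so P[monochromatic] = 2·(1/2)^10 = 2^{1 − 10} = 1/512.
Summing: E[X] = C(49, 5) · 2^{1 − 10} = 1906884 · 1/512 = 476721/128.
Numerically: E[X] ≈ 3724.38281.

E[X] = C(49,5)·2^(1−C(5,2)) = 476721/128 ≈ 3724.38281.


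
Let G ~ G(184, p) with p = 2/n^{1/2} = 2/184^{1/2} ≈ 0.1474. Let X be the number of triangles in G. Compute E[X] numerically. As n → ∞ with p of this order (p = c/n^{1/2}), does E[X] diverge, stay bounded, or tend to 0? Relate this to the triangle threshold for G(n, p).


Number of potential triangles: C(184, 3) = 1021384.
Each occurs with probability p³ ≈ (0.1474)³ ≈ 3.205260e-03.
By linearity: E[X] = C(184, 3)·p³ ≈ 1021384 · 3.205260e-03 ≈ 3273.8012.
Since α = 1/2 < 1, p = c/n^{1/2} ≫ 1/n is above the triangle threshold p ~ 1/n. Asymptotically E[X] ~ (c³/6)·n^{3(1−α)} = (2³/6)·n^{1.5} → ∞; triangles are abundant w.h.p.

E[X] ≈ 3273.8012; in regime p = Θ(1/n^{1/2}) E[X] diverges (above the triangle threshold p ~ 1/n).


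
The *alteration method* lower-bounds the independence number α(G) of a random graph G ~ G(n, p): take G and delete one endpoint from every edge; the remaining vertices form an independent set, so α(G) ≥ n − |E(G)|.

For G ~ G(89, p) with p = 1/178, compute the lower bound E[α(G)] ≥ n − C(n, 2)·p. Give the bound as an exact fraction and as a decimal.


E[|E(G)|] = C(89, 2)·p = 3916 · (1/178) = 22.
E[α(G)] ≥ n − E[|E(G)|] = 89 − 22 = 67.
Numerically: ≈ 67.0000.
(This is only a lower bound; the true E[α(G)] may be larger.)

E[α(G)] ≥ 67 ≈ 67.0000.


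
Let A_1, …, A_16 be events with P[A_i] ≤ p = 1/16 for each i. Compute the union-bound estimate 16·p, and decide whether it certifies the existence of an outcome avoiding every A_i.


Union bound: P[∪_{i=1}^{16} A_i] ≤ Σ_i P[A_i] ≤ 16·p = 16·(1/16) = 1.
Numerically: 1 ≈ 1.0000.
Is 1 < 1? NO.
Since the bound 1 is ≥ 1, the union bound is uninformative here; it does NOT by itself certify existence.

16·p = 1 ≈ 1.0000; existence NOT certified by the union bound.


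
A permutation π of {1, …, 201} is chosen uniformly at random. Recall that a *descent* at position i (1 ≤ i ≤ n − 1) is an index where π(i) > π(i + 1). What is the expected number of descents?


Write X = Σ X_I over i = 1, …, 200, with X_I the indicator of one descent.
There are 200 indicators.
For each fixed i, the pair (π(i), π(i+1)) is a uniformly random ordered pair of distinct values from {1, …, 201}; by symmetry P[π(i) > π(i+1)] = 1/2.
By linearity: E[X] = 200 · (1/2) = (201 − 1) · (1/2) = 100 ≈ 100.000000.

E[X] = 100 = 100.000000.


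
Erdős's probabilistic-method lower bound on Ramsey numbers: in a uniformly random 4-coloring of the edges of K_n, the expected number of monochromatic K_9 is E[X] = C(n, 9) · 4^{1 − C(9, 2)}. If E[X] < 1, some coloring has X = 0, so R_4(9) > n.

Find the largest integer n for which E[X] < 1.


We need C(n, 9) · 4^{1 − 36} < 1, i.e. C(n, 9) < 4^{36 − 1} = 1180591620717411303424.
Check values of n near the boundary:
  n = 910: C(910, 9) = 1133378248346922788210; 1133378248346922788210 < 1180591620717411303424? YES
  n = 911: C(911, 9) = 1144686900492291197405; 1144686900492291197405 < 1180591620717411303424? YES
  n = 912: C(912, 9) = 1156095740032081475120; 1156095740032081475120 < 1180591620717411303424? YES
  n = 913: C(913, 9) = 1167605542753639808390; 1167605542753639808390 < 1180591620717411303424? YES
  n = 914: C(914, 9) = 1179217089587653905932; 1179217089587653905932 < 1180591620717411303424? YES
  n = 915: C(915, 9) = 1190931166636537885130; 1190931166636537885130 < 1180591620717411303424? NO
The largest n with C(n, 9) < 1180591620717411303424 is n = 914 (where E[X] = 294804272396913476483/295147905179352825856 ≈ 0.99884). Hence R_4(9) > 914, i.e. R_4(9) ≥ 915.

Largest n = 914; hence R_4(9) > 914.


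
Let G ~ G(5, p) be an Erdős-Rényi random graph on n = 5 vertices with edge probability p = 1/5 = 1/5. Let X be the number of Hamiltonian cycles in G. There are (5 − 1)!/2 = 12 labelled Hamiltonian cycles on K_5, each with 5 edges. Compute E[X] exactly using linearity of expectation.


K_5 has (5 − 1)!/2 = 12 labelled Hamiltonian cycles.
For each such Hamiltonian cycle H, let X_H = 1 if all 5 edges of H are present in G. Then P[X_H = 1] = p^{5} = (1/5)^{5} = 1/3125.
By linearity: E[X] = Σ_H E[X_H] = 12 · p^{5} = 12 · 1/3125 = 12/3125.
Numerically: E[X] ≈ 0.00384.

E[X] = 12 · (1/5)^{5} = 12/3125 ≈ 0.00384.


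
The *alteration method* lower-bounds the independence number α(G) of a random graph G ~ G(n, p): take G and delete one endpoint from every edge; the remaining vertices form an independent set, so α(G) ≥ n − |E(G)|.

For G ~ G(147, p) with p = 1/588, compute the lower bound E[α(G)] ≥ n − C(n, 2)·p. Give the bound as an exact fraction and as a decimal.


E[|E(G)|] = C(147, 2)·p = 10731 · (1/588) = 73/4.
E[α(G)] ≥ n − E[|E(G)|] = 147 − 73/4 = 515/4.
Numerically: ≈ 128.750000.
(This is only a lower bound; the true E[α(G)] may be larger.)

E[α(G)] ≥ 515/4 ≈ 128.750000.


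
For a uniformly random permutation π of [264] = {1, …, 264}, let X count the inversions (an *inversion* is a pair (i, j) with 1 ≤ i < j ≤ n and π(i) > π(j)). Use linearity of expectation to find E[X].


Write X = Σ X_I over the C(264, 2) = 34716 pairs i < j, with X_I the indicator of one inversion.
There are 34716 indicators.
For each fixed pair i < j, the values π(i) and π(j) are two distinct elements of {1, …, 264} in uniformly random order; by symmetry P[π(i) > π(j)] = 1/2.
By linearity: E[X] = 34716 · (1/2) = C(264, 2) · (1/2) = 34716/2 = 17358 ≈ 17358.0000.

E[X] = 17358 = 17358.0000.


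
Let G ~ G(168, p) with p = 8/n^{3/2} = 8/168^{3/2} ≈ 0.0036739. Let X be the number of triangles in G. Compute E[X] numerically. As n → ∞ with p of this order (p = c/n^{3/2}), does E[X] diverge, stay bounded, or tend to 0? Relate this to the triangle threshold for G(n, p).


Number of potential triangles: C(168, 3) = 776216.
Each occurs with probability p³ ≈ (0.0036739)³ ≈ 4.9588183e-08.
By linearity: E[X] = C(168, 3)·p³ ≈ 776216 · 4.9588183e-08 ≈ 0.03849.
Since α = 3/2 > 1, p = c/n^{3/2} = o(1/n) is below the triangle threshold p ~ 1/n. Asymptotically E[X] ~ (c³/6)·n^{3(1−α)} = (8³/6)·n^{-1.5} → 0, so by Markov's inequality G has no triangles w.h.p.

E[X] ≈ 0.03849; in regime p = Θ(1/n^{3/2}) E[X] tends to 0 (below the triangle threshold p ~ 1/n).


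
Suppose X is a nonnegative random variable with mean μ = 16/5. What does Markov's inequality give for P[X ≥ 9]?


μ = E[X] = 16/5, a = 9.
Markov: P[X ≥ 9] ≤ μ/a = (16/5)/9 = 16/45.
Numerically: ≈ 0.355556.
(Since a = 9 > μ = 3.200000, the bound 16/45 is < 1 and informative.)

P[X ≥ 9] ≤ 16/45 ≈ 0.355556.


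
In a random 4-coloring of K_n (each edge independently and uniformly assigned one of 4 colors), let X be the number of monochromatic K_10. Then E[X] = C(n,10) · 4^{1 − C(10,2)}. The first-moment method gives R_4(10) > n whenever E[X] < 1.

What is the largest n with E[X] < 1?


We need C(n, 10) · 4^{1 − 45} < 1, i.e. C(n, 10) < 4^{45 − 1} = 309485009821345068724781056.
Check values of n near the boundary:
  n = 2018: C(2018, 10) = 301820606687612220663963508; 301820606687612220663963508 < 309485009821345068724781056? YES
  n = 2019: C(2019, 10) = 303322949179835278009229628; 303322949179835278009229628 < 309485009821345068724781056? YES
  n = 2020: C(2020, 10) = 304832018578739931133653656; 304832018578739931133653656 < 309485009821345068724781056? YES
  n = 2021: C(2021, 10) = 306347841644770462864800616; 306347841644770462864800616 < 309485009821345068724781056? YES
  n = 2022: C(2022, 10) = 307870445231474093395937796; 307870445231474093395937796 < 309485009821345068724781056? YES
  n = 2023: C(2023, 10) = 309399856285778485315440716; 309399856285778485315440716 < 309485009821345068724781056? YES
  n = 2024: C(2024, 10) = 310936101848269937576192656; 310936101848269937576192656 < 309485009821345068724781056? NO
  n = 2025: C(2025, 10) = 312479209053472269772600560; 312479209053472269772600560 < 309485009821345068724781056? NO
The largest n with C(n, 10) < 309485009821345068724781056 is n = 2023 (where E[X] = 77349964071444621328860179/77371252455336267181195264 ≈ 0.9997249). Hence R_4(10) > 2023, i.e. R_4(10) ≥ 2024.

Largest n = 2023; hence R_4(10) > 2023.


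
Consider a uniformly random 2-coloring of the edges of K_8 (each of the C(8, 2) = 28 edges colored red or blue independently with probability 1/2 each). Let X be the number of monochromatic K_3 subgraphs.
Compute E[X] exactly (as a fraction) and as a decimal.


Let X = Σ_S X_S over the C(8, 3) = 56 subsets S of size 3, where X_S = 1 if the K_3 on S is monochromatic.
For a fixed S, the K_3 on S has C(3, 2) = 3 edges. P[all 3 edges red] = (1/2)^3, and likewise for blue, so P[monochromatic] = 2·(1/2)^3 = 2^{1 − 3} = 1/4.
By linearity of expectation: E[X] = C(8, 3) · 2^{1 − 3} = 56 · 1/4 = 14.
Numerically: E[X] ≈ 14.000000.

E[X] = C(8,3)·2^(1−C(3,2)) = 14 ≈ 14.000000.


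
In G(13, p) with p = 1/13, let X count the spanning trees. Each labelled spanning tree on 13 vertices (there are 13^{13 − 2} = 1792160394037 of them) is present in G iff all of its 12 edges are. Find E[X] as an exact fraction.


K_13 has 13^{13 − 2} = 1792160394037 labelled spanning trees.
For each such spanning tree H, let X_H = 1 if all 12 edges of H are present in G. Then P[X_H = 1] = p^{12} = (1/13)^{12} = 1/23298085122481.
By linearity of expectation: E[X] = Σ_H E[X_H] = 1792160394037 · p^{12} = 1792160394037 · 1/23298085122481 = 1/13.
Numerically: E[X] ≈ 0.0769231.

E[X] = 1792160394037 · (1/13)^{12} = 1/13 ≈ 0.0769231.


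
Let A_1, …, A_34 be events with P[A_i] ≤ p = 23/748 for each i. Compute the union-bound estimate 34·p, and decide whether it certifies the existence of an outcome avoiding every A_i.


Union bound: P[∪_{i=1}^{34} A_i] ≤ Σ_i P[A_i] ≤ 34·p = 34·(23/748) = 23/22.
Numerically: 23/22 ≈ 1.0454545.
Is 23/22 < 1? NO.
Since the bound 23/22 is ≥ 1, the union bound is uninformative here; it does NOT by itself certify existence.

34·p = 23/22 ≈ 1.0454545; existence NOT certified by the union bound.


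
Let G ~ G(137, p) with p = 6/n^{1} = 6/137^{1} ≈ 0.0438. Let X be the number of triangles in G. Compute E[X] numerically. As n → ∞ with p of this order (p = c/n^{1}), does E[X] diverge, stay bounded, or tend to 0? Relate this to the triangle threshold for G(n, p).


Number of potential triangles: C(137, 3) = 419220.
Each occurs with probability p³ ≈ (0.0438)³ ≈ 8.400247e-05.
By linearity: E[X] = C(137, 3)·p³ ≈ 419220 · 8.400247e-05 ≈ 35.2155.
Here α = 1, so p = 6/n is exactly at the triangle threshold p ~ 1/n. Asymptotically E[X] → c³/6 = 6³/6 = 36 ≈ 36.0000, a bounded constant. In this regime the triangle count is asymptotically Poisson(c³/6).

E[X] ≈ 35.2155; in regime p = Θ(1/n^{1}) E[X] stays bounded (at the triangle threshold p ~ 1/n).


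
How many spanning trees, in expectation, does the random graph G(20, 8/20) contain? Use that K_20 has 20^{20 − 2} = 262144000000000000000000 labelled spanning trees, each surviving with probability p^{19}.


K_20 has 20^{20 − 2} = 262144000000000000000000 labelled spanning trees.
For each such spanning tree H, let X_H = 1 if all 19 edges of H are present in G. Then P[X_H = 1] = p^{19} = (2/5)^{19} = 524288/19073486328125.
By linearity: E[X] = Σ_H E[X_H] = 262144000000000000000000 · p^{19} = 262144000000000000000000 · 524288/19073486328125 = 36028797018963968/5.
Numerically: E[X] ≈ 7.2058e+15.

E[X] = 262144000000000000000000 · (2/5)^{19} = 36028797018963968/5 ≈ 7.2058e+15.


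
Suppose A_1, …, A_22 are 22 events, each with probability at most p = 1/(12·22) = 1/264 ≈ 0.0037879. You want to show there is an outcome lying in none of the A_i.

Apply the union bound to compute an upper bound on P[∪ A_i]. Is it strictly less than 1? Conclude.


Union bound: P[∪_{i=1}^{22} A_i] ≤ Σ_i P[A_i] ≤ 22·p = 22·(1/264) = 1/12.
Numerically: 1/12 ≈ 0.0833333.
Is 1/12 < 1? YES.
Since P[∪ A_i] ≤ 1/12 < 1, the complement has P[∩ A_i^c] ≥ 1 − 1/12 = 11/12 > 0, so some outcome avoids every A_i.

22·p = 1/12 ≈ 0.0833333; existence CERTIFIED by the union bound.


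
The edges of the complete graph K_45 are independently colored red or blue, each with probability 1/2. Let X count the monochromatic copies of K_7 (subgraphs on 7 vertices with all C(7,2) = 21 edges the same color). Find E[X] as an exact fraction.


Let X = Σ_S X_S over the C(45, 7) = 45379620 subsets S of size 7, where X_S = 1 if the K_7 on S is monochromatic.
For a fixed S, the K_7 on S has C(7, 2) = 21 edges. P[all 21 edges red] = (1/2)^21, and likewise for blue, so P[monochromatic] = 2·(1/2)^21 = 2^{1 − 21} = 1/1048576.
By linearity: E[X] = C(45, 7) · 2^{1 − 21} = 45379620 · 1/1048576 = 11344905/262144.
Numerically: E[X] ≈ 43.277378.

E[X] = C(45,7)·2^(1−C(7,2)) = 11344905/262144 ≈ 43.277378.


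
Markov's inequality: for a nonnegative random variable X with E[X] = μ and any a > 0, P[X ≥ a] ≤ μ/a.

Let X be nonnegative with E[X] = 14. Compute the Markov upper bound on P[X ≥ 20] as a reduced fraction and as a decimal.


μ = E[X] = 14, a = 20.
Markov: P[X ≥ 20] ≤ μ/a = (14)/20 = 7/10.
Numerically: ≈ 0.700.
(Since a = 20 > μ = 14.000, the bound 7/10 is < 1 and informative.)

P[X ≥ 20] ≤ 7/10 ≈ 0.700.


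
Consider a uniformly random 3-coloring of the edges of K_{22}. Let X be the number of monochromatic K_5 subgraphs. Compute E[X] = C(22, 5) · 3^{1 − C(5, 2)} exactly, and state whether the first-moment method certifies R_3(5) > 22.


E[X] = C(22, 5) · 3^{1 − 10} = 26334 · 3^{−9} = 26334/19683.
As a reduced fraction: E[X] = 2926/2187 ≈ 1.33791.
Is E[X] < 1? NO.
Since E[X] ≥ 1, the first-moment bound is inconclusive at n = 22; it does NOT by itself certify R_3(5) > 22.

E[X] = 2926/2187 ≈ 1.33791; E[X] ≥ 1; first-moment method inconclusive here.


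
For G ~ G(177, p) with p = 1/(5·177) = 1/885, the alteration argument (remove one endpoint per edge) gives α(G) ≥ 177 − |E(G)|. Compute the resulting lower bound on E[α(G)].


E[|E(G)|] = C(177, 2)·p = 15576 · (1/885) = 88/5.
E[α(G)] ≥ n − E[|E(G)|] = 177 − 88/5 = 797/5.
Numerically: ≈ 159.4000.
(This is only a lower bound; the true E[α(G)] may be larger.)

E[α(G)] ≥ 797/5 ≈ 159.4000.


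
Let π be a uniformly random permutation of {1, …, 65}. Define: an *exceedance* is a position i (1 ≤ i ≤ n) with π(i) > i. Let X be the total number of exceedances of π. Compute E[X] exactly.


Write X = Σ_{i=1}^{65} X_i, where X_i = 1_{π(i) > i}.
For each fixed i, π(i) is uniform over {1, …, 65} (marginal of a uniform permutation), so P[π(i) > i] = (n − i)/n. Summing: Σ_{i=1}^{65} (n − i)/n = (0 + 1 + … + 64)/65 = 65(65 − 1)/(2·65) = (65 − 1)/2.
Hence E[X] = Σ_{i=1}^{65} (65 − i)/65 = 32 ≈ 32.00000.

E[X] = 32 = 32.00000.


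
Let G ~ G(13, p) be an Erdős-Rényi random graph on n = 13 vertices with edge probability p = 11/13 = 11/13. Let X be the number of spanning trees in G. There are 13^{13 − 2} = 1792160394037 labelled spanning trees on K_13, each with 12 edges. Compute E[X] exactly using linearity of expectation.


K_13 has 13^{13 − 2} = 1792160394037 labelled spanning trees.
For each such spanning tree H, let X_H = 1 if all 12 edges of H are present in G. Then P[X_H = 1] = p^{12} = (11/13)^{12} = 3138428376721/23298085122481.
Summing the indicators: E[X] = Σ_H E[X_H] = 1792160394037 · p^{12} = 1792160394037 · 3138428376721/23298085122481 = 3138428376721/13.
Numerically: E[X] ≈ 2.41418e+11.

E[X] = 1792160394037 · (11/13)^{12} = 3138428376721/13 ≈ 2.41418e+11.


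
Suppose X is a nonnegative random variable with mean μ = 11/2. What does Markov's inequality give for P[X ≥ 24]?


μ = E[X] = 11/2, a = 24.
Markov: P[X ≥ 24] ≤ μ/a = (11/2)/24 = 11/48.
Numerically: ≈ 0.229.
(Since a = 24 > μ = 5.500, the bound 11/48 is < 1 and informative.)

P[X ≥ 24] ≤ 11/48 ≈ 0.229.


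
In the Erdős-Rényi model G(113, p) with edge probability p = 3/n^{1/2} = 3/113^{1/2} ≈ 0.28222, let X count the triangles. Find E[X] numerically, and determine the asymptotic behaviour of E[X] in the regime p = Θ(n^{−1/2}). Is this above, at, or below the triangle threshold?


Number of potential triangles: C(113, 3) = 234136.
Each occurs with probability p³ ≈ (0.28222)³ ≈ 2.2477401e-02.
By linearity: E[X] = C(113, 3)·p³ ≈ 234136 · 2.2477401e-02 ≈ 5262.76883.
Since α = 1/2 < 1, p = c/n^{1/2} ≫ 1/n is above the triangle threshold p ~ 1/n. Asymptotically E[X] ~ (c³/6)·n^{3(1−α)} = (3³/6)·n^{1.5} → ∞; triangles are abundant w.h.p.

E[X] ≈ 5262.76883; in regime p = Θ(1/n^{1/2}) E[X] diverges (above the triangle threshold p ~ 1/n).


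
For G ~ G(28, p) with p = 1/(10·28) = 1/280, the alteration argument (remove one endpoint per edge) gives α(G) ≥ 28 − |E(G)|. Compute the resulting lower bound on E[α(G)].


E[|E(G)|] = C(28, 2)·p = 378 · (1/280) = 27/20.
E[α(G)] ≥ n − E[|E(G)|] = 28 − 27/20 = 533/20.
Numerically: ≈ 26.6500.
(This is only a lower bound; the true E[α(G)] may be larger.)

E[α(G)] ≥ 533/20 ≈ 26.6500.


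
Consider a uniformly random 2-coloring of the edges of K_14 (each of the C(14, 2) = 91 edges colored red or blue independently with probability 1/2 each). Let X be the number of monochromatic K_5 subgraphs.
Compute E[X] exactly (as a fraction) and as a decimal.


Let X = Σ_S X_S over the C(14, 5) = 2002 subsets S of size 5, where X_S = 1 if the K_5 on S is monochromatic.
For a fixed S, the K_5 on S has C(5, 2) = 10 edges. P[all 10 edges red] = (1/2)^10, and likewise for blue, so P[monochromatic] = 2·(1/2)^10 = 2^{1 − 10} = 1/512.
By linearity of expectation: E[X] = C(14, 5) · 2^{1 − 10} = 2002 · 1/512 = 1001/256.
Numerically: E[X] ≈ 3.9102.

E[X] = C(14,5)·2^(1−C(5,2)) = 1001/256 ≈ 3.9102.
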